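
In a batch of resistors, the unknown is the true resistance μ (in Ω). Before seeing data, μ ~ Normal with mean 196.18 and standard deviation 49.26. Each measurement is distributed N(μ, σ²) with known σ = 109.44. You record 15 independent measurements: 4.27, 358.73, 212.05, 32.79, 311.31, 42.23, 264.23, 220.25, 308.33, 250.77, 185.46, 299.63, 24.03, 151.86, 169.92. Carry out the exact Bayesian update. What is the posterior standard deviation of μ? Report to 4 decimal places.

24.5109

For Normal data with known variance σ², a Normal(μ₀, σ₀²) prior on μ is conjugate. Posterior precision = 1/σ₀² + n/σ²; posterior mean is the precision-weighted average of μ₀ and x̄.
σ₀² = 49.26² = 2426.5476, σ² = 109.44² = 11977.1136; σ² + n·σ₀² = 11977.1136 + 15·2426.5476 = 48375.3276.
Posterior precision = 1/σ₀² + n/σ² = 1/2426.5476 + 15/11977.1136 = (σ² + n·σ₀²)/(σ₀²σ²) = 48375.3276/(2426.5476·11977.1136); posterior variance σₙ² = σ₀²σ²/(σ² + n·σ₀²) = 2426.5476·11977.1136/48375.3276 = 600.782211.
Posterior SD = √σₙ² = √(2426.5476·11977.1136/48375.3276) = 24.5109.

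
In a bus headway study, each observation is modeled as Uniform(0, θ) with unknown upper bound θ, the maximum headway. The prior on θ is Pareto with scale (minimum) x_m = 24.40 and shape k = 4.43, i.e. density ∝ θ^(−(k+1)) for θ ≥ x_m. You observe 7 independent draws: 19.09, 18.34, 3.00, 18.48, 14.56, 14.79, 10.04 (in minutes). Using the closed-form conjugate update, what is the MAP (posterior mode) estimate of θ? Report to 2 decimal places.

A Pareto(scale x_m, shape k) prior on the upper bound θ of Uniform(0, θ) is conjugate: posterior is Pareto(max(x_m, max xᵢ), k + n).
Sample maximum = 19.09; prior scale x_m = 24.40 → posterior scale = max = 24.40.
Posterior shape = 4.43 + 7 = 11.43.
The Pareto density is decreasing on [x_m, ∞), so the mode is x_m = 24.40.

24.40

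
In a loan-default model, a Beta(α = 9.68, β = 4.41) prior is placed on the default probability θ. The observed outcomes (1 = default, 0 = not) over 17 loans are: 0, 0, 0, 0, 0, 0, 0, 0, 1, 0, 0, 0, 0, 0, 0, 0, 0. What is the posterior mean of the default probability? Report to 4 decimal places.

0.3435

The Beta prior is conjugate to a Binomial/Bernoulli likelihood; the update adds successes to α and failures to β.
Posterior: Beta(α+k, β+n−k) = Beta(9.68+1, 4.41+16) = Beta(10.68, 20.41).
Posterior mean = α/(α+β) = 10.68/31.09 = 0.3435.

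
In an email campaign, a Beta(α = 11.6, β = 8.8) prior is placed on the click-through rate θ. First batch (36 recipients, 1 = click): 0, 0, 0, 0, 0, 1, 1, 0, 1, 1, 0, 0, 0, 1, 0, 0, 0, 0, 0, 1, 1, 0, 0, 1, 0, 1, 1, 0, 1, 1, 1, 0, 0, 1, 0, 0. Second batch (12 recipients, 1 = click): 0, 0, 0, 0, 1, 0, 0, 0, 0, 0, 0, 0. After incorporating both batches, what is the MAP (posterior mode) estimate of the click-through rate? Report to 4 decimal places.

The Beta prior is conjugate to a Binomial/Bernoulli likelihood; the update adds successes to α and failures to β.
After batch 1: Beta(11.6+14, 8.8+22) = Beta(25.6, 30.8).
After batch 2: Beta(25.6+1, 30.8+11) = Beta(26.6, 41.8).
Mode of Beta(a,b) for a,b>1 is (a−1)/(a+b−2) = 25.6/66.4 = 0.3855.

0.3855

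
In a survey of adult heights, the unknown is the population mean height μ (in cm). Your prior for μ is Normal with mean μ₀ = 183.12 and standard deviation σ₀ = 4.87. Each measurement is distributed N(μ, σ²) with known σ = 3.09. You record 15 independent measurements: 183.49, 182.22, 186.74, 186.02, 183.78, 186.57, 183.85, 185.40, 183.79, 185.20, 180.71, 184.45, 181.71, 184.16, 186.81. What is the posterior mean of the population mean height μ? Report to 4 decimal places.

184.2951

For Normal data with known variance σ², a Normal(μ₀, σ₀²) prior on μ is conjugate. Posterior precision = 1/σ₀² + n/σ²; posterior mean is the precision-weighted average of μ₀ and x̄.
Σxᵢ = 183.49 + 182.22 + 186.74 + 186.02 + 183.78 + 186.57 + 183.85 + 185.40 + 183.79 + 185.20 + 180.71 + 184.45 + 181.71 + 184.16 + 186.81 = 2764.9, so n·x̄ = 2764.9.
σ₀² = 4.87² = 23.7169, σ² = 3.09² = 9.5481; σ² + n·σ₀² = 9.5481 + 15·23.7169 = 365.3016.
Posterior mean = (μ₀/σ₀² + n·x̄/σ²)/(1/σ₀² + n/σ²) = (σ²·μ₀ + σ₀²·n·x̄)/(σ² + n·σ₀²) = (9.5481·183.12 + 23.7169·2764.9)/365.3016 = 67323.304882/365.3016 = 184.2951.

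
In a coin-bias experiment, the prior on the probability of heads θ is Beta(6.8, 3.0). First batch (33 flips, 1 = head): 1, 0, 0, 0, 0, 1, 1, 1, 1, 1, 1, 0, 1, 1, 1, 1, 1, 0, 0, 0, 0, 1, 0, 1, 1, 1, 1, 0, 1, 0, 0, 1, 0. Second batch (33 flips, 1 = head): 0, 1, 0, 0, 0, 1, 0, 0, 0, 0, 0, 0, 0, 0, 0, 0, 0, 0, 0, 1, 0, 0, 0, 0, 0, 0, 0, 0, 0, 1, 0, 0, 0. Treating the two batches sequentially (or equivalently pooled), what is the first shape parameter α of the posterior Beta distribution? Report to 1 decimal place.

The Beta prior is conjugate to a Binomial/Bernoulli likelihood; the update adds successes to α and failures to β.
After batch 1: Beta(6.8+19, 3.0+14) = Beta(25.8, 17.0).
After batch 2: Beta(25.8+4, 17.0+29) = Beta(29.8, 46.0).
Posterior α = 29.8.

29.8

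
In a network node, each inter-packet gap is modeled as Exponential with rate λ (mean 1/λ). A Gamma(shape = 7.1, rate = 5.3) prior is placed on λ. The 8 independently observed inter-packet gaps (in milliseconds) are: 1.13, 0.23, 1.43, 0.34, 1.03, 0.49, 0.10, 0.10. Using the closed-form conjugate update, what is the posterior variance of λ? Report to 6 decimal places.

0.146570

With a Gamma(shape α, rate β) prior on the exponential rate λ, the posterior after n observations with total T = Σxᵢ is Gamma(α+n, β+T).
Sum of observations T = 4.85 milliseconds; n = 8.
Posterior: Gamma(7.1+8, 5.3+4.85) = Gamma(15.1, 10.15).
Var = α/β² = 0.146570.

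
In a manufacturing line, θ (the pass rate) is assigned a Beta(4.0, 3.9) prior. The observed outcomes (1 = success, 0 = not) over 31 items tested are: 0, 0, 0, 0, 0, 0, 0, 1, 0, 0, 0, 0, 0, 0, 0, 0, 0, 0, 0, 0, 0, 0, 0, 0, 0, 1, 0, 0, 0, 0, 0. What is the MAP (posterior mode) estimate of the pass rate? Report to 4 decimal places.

0.1355

The Beta prior is conjugate to a Binomial/Bernoulli likelihood; the update adds successes to α and failures to β.
Posterior: Beta(α+k, β+n−k) = Beta(4.0+2, 3.9+29) = Beta(6.0, 32.9).
Mode of Beta(a,b) for a,b>1 is (a−1)/(a+b−2) = 5.0/36.9 = 0.1355.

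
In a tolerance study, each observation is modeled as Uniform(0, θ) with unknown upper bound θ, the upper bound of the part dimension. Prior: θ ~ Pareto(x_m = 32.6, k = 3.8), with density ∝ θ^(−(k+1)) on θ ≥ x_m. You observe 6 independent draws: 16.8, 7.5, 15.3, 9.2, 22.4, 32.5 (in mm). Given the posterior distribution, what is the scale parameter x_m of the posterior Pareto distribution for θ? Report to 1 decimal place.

32.6

A Pareto(scale x_m, shape k) prior on the upper bound θ of Uniform(0, θ) is conjugate: posterior is Pareto(max(x_m, max xᵢ), k + n).
Sample maximum = 32.5; prior scale x_m = 32.6 → posterior scale = max = 32.6.
Posterior shape = 3.8 + 6 = 9.8.
Posterior scale x_m = 32.6.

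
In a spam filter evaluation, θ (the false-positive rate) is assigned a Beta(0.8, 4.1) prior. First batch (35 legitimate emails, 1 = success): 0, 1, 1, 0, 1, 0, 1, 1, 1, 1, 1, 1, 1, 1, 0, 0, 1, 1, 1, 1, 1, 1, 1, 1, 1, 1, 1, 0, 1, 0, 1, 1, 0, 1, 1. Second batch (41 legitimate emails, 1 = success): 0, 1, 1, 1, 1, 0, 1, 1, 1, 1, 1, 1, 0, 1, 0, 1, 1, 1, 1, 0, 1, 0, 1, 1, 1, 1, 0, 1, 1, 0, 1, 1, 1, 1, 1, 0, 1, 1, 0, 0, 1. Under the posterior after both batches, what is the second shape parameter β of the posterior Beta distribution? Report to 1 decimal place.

The Beta prior is conjugate to a Binomial/Bernoulli likelihood; the update adds successes to α and failures to β.
After batch 1: Beta(0.8+27, 4.1+8) = Beta(27.8, 12.1).
After batch 2: Beta(27.8+30, 12.1+11) = Beta(57.8, 23.1).
Posterior β = 23.1.

23.1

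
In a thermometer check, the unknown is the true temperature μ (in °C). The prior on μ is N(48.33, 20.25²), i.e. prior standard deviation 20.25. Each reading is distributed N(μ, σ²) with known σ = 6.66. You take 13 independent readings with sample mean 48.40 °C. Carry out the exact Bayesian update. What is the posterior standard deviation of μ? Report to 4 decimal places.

For Normal data with known variance σ², a Normal(μ₀, σ₀²) prior on μ is conjugate. Posterior precision = 1/σ₀² + n/σ²; posterior mean is the precision-weighted average of μ₀ and x̄.
σ₀² = 20.25² = 410.0625, σ² = 6.66² = 44.3556; σ² + n·σ₀² = 44.3556 + 13·410.0625 = 5375.1681.
Posterior precision = 1/σ₀² + n/σ² = 1/410.0625 + 13/44.3556 = (σ² + n·σ₀²)/(σ₀²σ²) = 5375.1681/(410.0625·44.3556); posterior variance σₙ² = σ₀²σ²/(σ² + n·σ₀²) = 410.0625·44.3556/5375.1681 = 3.383814.
Posterior SD = √σₙ² = √(410.0625·44.3556/5375.1681) = 1.8395.

1.8395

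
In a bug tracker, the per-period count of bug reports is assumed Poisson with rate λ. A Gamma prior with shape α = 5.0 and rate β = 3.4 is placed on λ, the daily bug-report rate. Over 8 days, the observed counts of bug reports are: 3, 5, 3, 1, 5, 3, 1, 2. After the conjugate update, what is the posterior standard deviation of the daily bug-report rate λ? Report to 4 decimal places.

With a Gamma(shape α, rate β) prior, the Poisson likelihood is conjugate: the posterior is Gamma(α + ΣXᵢ, β + n).
Sum of counts S = 23 over n = 8 days.
Posterior: Gamma(α+S, β+n) = Gamma(5.0+23, 3.4+8) = Gamma(28.0, 11.4).
SD = √α/β = √28.0/11.4 = 0.4642.

0.4642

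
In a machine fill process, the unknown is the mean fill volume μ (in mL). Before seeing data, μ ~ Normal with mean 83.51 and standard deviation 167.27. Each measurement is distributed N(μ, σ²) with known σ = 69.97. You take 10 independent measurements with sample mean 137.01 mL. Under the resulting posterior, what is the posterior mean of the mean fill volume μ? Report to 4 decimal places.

For Normal data with known variance σ², a Normal(μ₀, σ₀²) prior on μ is conjugate. Posterior precision = 1/σ₀² + n/σ²; posterior mean is the precision-weighted average of μ₀ and x̄.
n·x̄ = 10·137.01 = 1370.1.
σ₀² = 167.27² = 27979.2529, σ² = 69.97² = 4895.8009; σ² + n·σ₀² = 4895.8009 + 10·27979.2529 = 284688.3299.
Posterior mean = (μ₀/σ₀² + n·x̄/σ²)/(1/σ₀² + n/σ²) = (σ²·μ₀ + σ₀²·n·x̄)/(σ² + n·σ₀²) = (4895.8009·83.51 + 27979.2529·1370.1)/284688.3299 = 38743222.731449/284688.3299 = 136.0900.

136.0900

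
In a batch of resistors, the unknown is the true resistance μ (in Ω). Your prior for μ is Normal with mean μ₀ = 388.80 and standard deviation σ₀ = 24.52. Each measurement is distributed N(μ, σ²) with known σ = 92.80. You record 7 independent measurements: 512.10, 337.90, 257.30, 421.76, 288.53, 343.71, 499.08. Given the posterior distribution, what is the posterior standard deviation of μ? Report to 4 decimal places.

20.0963

For Normal data with known variance σ², a Normal(μ₀, σ₀²) prior on μ is conjugate. Posterior precision = 1/σ₀² + n/σ²; posterior mean is the precision-weighted average of μ₀ and x̄.
σ₀² = 24.52² = 601.2304, σ² = 92.80² = 8611.84; σ² + n·σ₀² = 8611.84 + 7·601.2304 = 12820.4528.
Posterior precision = 1/σ₀² + n/σ² = 1/601.2304 + 7/8611.84 = (σ² + n·σ₀²)/(σ₀²σ²) = 12820.4528/(601.2304·8611.84); posterior variance σₙ² = σ₀²σ²/(σ² + n·σ₀²) = 601.2304·8611.84/12820.4528 = 403.862491.
Posterior SD = √σₙ² = √(601.2304·8611.84/12820.4528) = 20.0963.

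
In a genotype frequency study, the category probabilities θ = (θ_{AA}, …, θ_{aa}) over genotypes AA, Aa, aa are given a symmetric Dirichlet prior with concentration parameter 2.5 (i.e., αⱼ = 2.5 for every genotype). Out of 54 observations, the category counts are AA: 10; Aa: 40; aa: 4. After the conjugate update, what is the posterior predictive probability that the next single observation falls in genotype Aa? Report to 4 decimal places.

0.6911

The Dirichlet prior is conjugate to the Multinomial likelihood: each posterior αⱼ = prior αⱼ + observed count nⱼ.
Posterior concentration: (12.5, 42.5, 6.5), total = 61.5.
P(next = Aa | data) = α_{Aa}/Σα = 0.6911.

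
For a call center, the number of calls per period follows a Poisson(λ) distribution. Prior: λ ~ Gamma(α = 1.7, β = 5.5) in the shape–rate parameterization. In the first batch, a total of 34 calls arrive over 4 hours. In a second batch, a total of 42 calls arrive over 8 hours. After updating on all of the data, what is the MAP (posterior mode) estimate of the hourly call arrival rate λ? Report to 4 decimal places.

4.3829

With a Gamma(shape α, rate β) prior, the Poisson likelihood is conjugate: the posterior is Gamma(α + ΣXᵢ, β + n).
After batch 1: Gamma(α+S, β+n) = Gamma(1.7+34, 5.5+4) = Gamma(35.7, 9.5).
After batch 2: Gamma(α+S, β+n) = Gamma(35.7+42, 9.5+8) = Gamma(77.7, 17.5).
Mode of Gamma(α,β) for α≥1 is (α−1)/β = 76.7/17.5 = 4.3829.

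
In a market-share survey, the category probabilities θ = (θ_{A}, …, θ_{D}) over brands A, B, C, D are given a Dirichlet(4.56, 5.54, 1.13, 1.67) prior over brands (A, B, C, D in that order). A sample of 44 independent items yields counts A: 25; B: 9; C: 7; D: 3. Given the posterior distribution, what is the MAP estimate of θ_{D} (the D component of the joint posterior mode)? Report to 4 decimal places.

0.0694

The Dirichlet prior is conjugate to the Multinomial likelihood: each posterior αⱼ = prior αⱼ + observed count nⱼ.
Posterior concentration: (29.56, 14.54, 8.13, 4.67), total = 56.90.
Joint mode component: (α_{D}−1)/(Σα−K) = 3.67/52.90 = 0.0694.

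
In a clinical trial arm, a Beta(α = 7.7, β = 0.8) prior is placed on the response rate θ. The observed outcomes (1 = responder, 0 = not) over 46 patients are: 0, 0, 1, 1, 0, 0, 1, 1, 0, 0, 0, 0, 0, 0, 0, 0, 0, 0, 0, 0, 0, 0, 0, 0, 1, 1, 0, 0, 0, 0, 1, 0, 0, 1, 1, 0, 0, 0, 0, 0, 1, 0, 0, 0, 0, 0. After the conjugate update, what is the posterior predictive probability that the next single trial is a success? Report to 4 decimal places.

0.3248

The Beta prior is conjugate to a Binomial/Bernoulli likelihood; the update adds successes to α and failures to β.
Posterior: Beta(α+k, β+n−k) = Beta(7.7+10, 0.8+36) = Beta(17.7, 36.8).
For a single future Bernoulli trial, P(success | data) = α/(α+β) = 0.3248.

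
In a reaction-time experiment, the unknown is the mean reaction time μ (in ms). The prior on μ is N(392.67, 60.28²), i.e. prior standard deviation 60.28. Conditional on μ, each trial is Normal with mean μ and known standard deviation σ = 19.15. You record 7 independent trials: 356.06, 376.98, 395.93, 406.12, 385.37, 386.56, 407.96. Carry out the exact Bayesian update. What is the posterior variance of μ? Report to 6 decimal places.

51.644341

For Normal data with known variance σ², a Normal(μ₀, σ₀²) prior on μ is conjugate. Posterior precision = 1/σ₀² + n/σ²; posterior mean is the precision-weighted average of μ₀ and x̄.
σ₀² = 60.28² = 3633.6784, σ² = 19.15² = 366.7225; σ² + n·σ₀² = 366.7225 + 7·3633.6784 = 25802.4713.
Posterior precision = 1/σ₀² + n/σ² = 1/3633.6784 + 7/366.7225 = (σ² + n·σ₀²)/(σ₀²σ²) = 25802.4713/(3633.6784·366.7225); posterior variance σₙ² = σ₀²σ²/(σ² + n·σ₀²) = 3633.6784·366.7225/25802.4713 = 51.644341.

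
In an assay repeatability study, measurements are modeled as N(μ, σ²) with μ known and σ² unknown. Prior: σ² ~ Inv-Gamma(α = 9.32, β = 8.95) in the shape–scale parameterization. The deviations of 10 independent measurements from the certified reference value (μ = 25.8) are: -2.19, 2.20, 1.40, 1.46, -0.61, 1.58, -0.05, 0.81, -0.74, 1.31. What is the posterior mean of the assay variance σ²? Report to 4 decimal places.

1.4046

With known mean μ and an Inverse-Gamma(α, β) prior on σ², the Normal likelihood is conjugate: posterior is Inv-Gamma(α + n/2, β + Σ(xᵢ−μ)²/2).
Σ(xᵢ−μ)² = (-2.19)² + (2.20)² + (1.40)² + (1.46)² + (-0.61)² + (1.58)² + (-0.05)² + (0.81)² + (-0.74)² + (1.31)² = 19.5185.
Posterior: Inv-Gamma(9.32 + 10/2, 8.95 + 19.5185/2) = Inv-Gamma(14.32, 18.70925).
E[σ²|data] = β/(α−1) = 18.70925/13.32 = 1.4046.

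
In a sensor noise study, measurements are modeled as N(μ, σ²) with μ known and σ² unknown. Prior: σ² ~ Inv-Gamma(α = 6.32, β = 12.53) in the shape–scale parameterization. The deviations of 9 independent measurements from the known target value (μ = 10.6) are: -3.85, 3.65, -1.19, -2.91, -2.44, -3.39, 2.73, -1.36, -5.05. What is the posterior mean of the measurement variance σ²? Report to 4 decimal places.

5.8727

With known mean μ and an Inverse-Gamma(α, β) prior on σ², the Normal likelihood is conjugate: posterior is Inv-Gamma(α + n/2, β + Σ(xᵢ−μ)²/2).
Σ(xᵢ−μ)² = (-3.85)² + (3.65)² + (-1.19)² + (-2.91)² + (-2.44)² + (-3.39)² + (2.73)² + (-1.36)² + (-5.05)² = 90.2799.
Posterior: Inv-Gamma(6.32 + 9/2, 12.53 + 90.2799/2) = Inv-Gamma(10.82, 57.66995).
E[σ²|data] = β/(α−1) = 57.66995/9.82 = 5.8727.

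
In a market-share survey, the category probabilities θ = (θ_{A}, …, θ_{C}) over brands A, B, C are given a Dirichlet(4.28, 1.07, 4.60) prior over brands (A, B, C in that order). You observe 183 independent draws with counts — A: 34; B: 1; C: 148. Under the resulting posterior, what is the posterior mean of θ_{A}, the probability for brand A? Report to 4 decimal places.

0.1984

The Dirichlet prior is conjugate to the Multinomial likelihood: each posterior αⱼ = prior αⱼ + observed count nⱼ.
Posterior concentration: (38.28, 2.07, 152.60), total = 192.95.
E[θ_{A}|data] = α_{A}/Σα = 38.28/192.95 = 0.1984.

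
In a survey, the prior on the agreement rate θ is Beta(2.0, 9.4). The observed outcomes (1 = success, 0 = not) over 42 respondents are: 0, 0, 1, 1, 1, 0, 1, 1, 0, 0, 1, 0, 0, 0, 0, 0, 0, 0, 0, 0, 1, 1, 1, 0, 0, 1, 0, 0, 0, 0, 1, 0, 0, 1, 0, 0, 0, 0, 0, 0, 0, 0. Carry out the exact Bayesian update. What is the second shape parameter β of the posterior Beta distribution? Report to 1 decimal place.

39.4

The Beta prior is conjugate to a Binomial/Bernoulli likelihood; the update adds successes to α and failures to β.
Posterior: Beta(α+k, β+n−k) = Beta(2.0+12, 9.4+30) = Beta(14.0, 39.4).
Posterior β = 39.4.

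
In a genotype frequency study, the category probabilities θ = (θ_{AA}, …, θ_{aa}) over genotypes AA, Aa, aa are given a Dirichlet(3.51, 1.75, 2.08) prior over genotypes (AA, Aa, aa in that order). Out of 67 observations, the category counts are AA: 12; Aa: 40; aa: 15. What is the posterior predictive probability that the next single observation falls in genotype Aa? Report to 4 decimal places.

0.5616

The Dirichlet prior is conjugate to the Multinomial likelihood: each posterior αⱼ = prior αⱼ + observed count nⱼ.
Posterior concentration: (15.51, 41.75, 17.08), total = 74.34.
P(next = Aa | data) = α_{Aa}/Σα = 0.5616.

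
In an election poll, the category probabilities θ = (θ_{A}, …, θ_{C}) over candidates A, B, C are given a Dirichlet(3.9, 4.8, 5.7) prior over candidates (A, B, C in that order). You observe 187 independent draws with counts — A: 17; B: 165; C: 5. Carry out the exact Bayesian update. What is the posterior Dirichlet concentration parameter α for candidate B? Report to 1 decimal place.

The Dirichlet prior is conjugate to the Multinomial likelihood: each posterior αⱼ = prior αⱼ + observed count nⱼ.
Posterior concentration: (20.9, 169.8, 10.7), total = 201.4.
α_{B} = 4.8 + 165 = 169.8.

169.8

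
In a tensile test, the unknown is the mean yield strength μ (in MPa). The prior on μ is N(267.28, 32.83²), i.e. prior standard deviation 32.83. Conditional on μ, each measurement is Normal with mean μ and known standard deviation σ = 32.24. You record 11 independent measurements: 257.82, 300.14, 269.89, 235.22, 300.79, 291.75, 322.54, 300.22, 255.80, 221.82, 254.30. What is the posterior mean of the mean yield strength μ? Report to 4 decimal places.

273.1483

For Normal data with known variance σ², a Normal(μ₀, σ₀²) prior on μ is conjugate. Posterior precision = 1/σ₀² + n/σ²; posterior mean is the precision-weighted average of μ₀ and x̄.
Σxᵢ = 257.82 + 300.14 + 269.89 + 235.22 + 300.79 + 291.75 + 322.54 + 300.22 + 255.80 + 221.82 + 254.30 = 3010.29, so n·x̄ = 3010.29.
σ₀² = 32.83² = 1077.8089, σ² = 32.24² = 1039.4176; σ² + n·σ₀² = 1039.4176 + 11·1077.8089 = 12895.3155.
Posterior mean = (μ₀/σ₀² + n·x̄/σ²)/(1/σ₀² + n/σ²) = (σ²·μ₀ + σ₀²·n·x̄)/(σ² + n·σ₀²) = (1039.4176·267.28 + 1077.8089·3010.29)/12895.3155 = 3522332.889709/12895.3155 = 273.1483.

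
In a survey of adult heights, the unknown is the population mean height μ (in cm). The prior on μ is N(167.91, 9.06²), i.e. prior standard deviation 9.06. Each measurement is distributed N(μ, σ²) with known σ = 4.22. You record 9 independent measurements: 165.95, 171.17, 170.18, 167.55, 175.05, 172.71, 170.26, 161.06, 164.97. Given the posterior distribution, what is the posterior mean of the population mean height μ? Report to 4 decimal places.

For Normal data with known variance σ², a Normal(μ₀, σ₀²) prior on μ is conjugate. Posterior precision = 1/σ₀² + n/σ²; posterior mean is the precision-weighted average of μ₀ and x̄.
Σxᵢ = 165.95 + 171.17 + 170.18 + 167.55 + 175.05 + 172.71 + 170.26 + 161.06 + 164.97 = 1518.9, so n·x̄ = 1518.9.
σ₀² = 9.06² = 82.0836, σ² = 4.22² = 17.8084; σ² + n·σ₀² = 17.8084 + 9·82.0836 = 756.5608.
Posterior mean = (μ₀/σ₀² + n·x̄/σ²)/(1/σ₀² + n/σ²) = (σ²·μ₀ + σ₀²·n·x̄)/(σ² + n·σ₀²) = (17.8084·167.91 + 82.0836·1518.9)/756.5608 = 127666.988484/756.5608 = 168.7465.

168.7465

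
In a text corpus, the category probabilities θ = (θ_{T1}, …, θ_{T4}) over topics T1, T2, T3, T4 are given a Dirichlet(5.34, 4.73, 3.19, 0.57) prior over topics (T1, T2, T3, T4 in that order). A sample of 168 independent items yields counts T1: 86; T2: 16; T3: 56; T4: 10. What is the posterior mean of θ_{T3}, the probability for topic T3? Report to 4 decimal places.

0.3255

The Dirichlet prior is conjugate to the Multinomial likelihood: each posterior αⱼ = prior αⱼ + observed count nⱼ.
Posterior concentration: (91.34, 20.73, 59.19, 10.57), total = 181.83.
E[θ_{T3}|data] = α_{T3}/Σα = 59.19/181.83 = 0.3255.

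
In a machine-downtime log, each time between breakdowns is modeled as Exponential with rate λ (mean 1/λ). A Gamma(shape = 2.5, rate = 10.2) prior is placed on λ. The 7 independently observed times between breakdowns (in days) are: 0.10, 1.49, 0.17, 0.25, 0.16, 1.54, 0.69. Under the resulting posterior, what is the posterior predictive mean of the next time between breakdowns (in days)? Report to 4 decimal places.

With a Gamma(shape α, rate β) prior on the exponential rate λ, the posterior after n observations with total T = Σxᵢ is Gamma(α+n, β+T).
Sum of observations T = 4.40 days; n = 7.
Posterior: Gamma(2.5+7, 10.2+4.40) = Gamma(9.5, 14.60).
The predictive distribution for the next observation is Lomax; its mean is β/(α−1) = 14.60/8.5 = 1.7176.

1.7176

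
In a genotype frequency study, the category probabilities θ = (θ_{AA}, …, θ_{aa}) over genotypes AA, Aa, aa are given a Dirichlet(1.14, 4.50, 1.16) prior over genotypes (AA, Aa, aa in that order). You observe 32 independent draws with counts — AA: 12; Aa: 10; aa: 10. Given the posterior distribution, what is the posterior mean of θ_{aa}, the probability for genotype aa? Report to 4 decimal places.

The Dirichlet prior is conjugate to the Multinomial likelihood: each posterior αⱼ = prior αⱼ + observed count nⱼ.
Posterior concentration: (13.14, 14.50, 11.16), total = 38.80.
E[θ_{aa}|data] = α_{aa}/Σα = 11.16/38.80 = 0.2876.

0.2876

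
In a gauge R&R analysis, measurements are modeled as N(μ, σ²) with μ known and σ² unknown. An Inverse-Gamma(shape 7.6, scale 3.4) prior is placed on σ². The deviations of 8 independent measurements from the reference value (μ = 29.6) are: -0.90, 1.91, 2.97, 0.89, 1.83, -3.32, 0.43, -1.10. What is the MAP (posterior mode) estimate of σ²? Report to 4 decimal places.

1.4539

With known mean μ and an Inverse-Gamma(α, β) prior on σ², the Normal likelihood is conjugate: posterior is Inv-Gamma(α + n/2, β + Σ(xᵢ−μ)²/2).
Σ(xᵢ−μ)² = (-0.90)² + (1.91)² + (2.97)² + (0.89)² + (1.83)² + (-3.32)² + (0.43)² + (-1.10)² = 29.8373.
Posterior: Inv-Gamma(7.6 + 8/2, 3.4 + 29.8373/2) = Inv-Gamma(11.60, 18.31865).
Mode = β/(α+1) = 18.31865/12.60 = 1.4539.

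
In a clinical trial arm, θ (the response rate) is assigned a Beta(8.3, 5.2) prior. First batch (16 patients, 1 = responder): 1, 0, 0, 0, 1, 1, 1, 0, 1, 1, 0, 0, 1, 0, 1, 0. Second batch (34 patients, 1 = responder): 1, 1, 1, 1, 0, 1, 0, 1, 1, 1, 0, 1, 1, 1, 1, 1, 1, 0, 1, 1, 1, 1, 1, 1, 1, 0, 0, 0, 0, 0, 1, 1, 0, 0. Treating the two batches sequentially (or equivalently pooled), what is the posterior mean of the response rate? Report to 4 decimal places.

The Beta prior is conjugate to a Binomial/Bernoulli likelihood; the update adds successes to α and failures to β.
After batch 1: Beta(8.3+8, 5.2+8) = Beta(16.3, 13.2).
After batch 2: Beta(16.3+23, 13.2+11) = Beta(39.3, 24.2).
Posterior mean = α/(α+β) = 39.3/63.5 = 0.6189.

0.6189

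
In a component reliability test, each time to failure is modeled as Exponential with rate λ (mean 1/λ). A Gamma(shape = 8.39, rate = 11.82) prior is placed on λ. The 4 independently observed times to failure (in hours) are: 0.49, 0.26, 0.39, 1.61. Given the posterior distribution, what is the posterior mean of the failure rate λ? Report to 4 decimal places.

With a Gamma(shape α, rate β) prior on the exponential rate λ, the posterior after n observations with total T = Σxᵢ is Gamma(α+n, β+T).
Sum of observations T = 2.75 hours; n = 4.
Posterior: Gamma(8.39+4, 11.82+2.75) = Gamma(12.39, 14.57).
Posterior mean of λ = α/β = 12.39/14.57 = 0.8504.

0.8504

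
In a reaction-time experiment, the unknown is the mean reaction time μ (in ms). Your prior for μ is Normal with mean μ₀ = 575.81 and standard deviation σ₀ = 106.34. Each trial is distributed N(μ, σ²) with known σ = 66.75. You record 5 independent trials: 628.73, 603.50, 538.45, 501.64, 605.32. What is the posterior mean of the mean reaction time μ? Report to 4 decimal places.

For Normal data with known variance σ², a Normal(μ₀, σ₀²) prior on μ is conjugate. Posterior precision = 1/σ₀² + n/σ²; posterior mean is the precision-weighted average of μ₀ and x̄.
Σxᵢ = 628.73 + 603.50 + 538.45 + 501.64 + 605.32 = 2877.64, so n·x̄ = 2877.64.
σ₀² = 106.34² = 11308.1956, σ² = 66.75² = 4455.5625; σ² + n·σ₀² = 4455.5625 + 5·11308.1956 = 60996.5405.
Posterior mean = (μ₀/σ₀² + n·x̄/σ²)/(1/σ₀² + n/σ²) = (σ²·μ₀ + σ₀²·n·x̄)/(σ² + n·σ₀²) = (4455.5625·575.81 + 11308.1956·2877.64)/60996.5405 = 35106473.429509/60996.5405 = 575.5486.

575.5486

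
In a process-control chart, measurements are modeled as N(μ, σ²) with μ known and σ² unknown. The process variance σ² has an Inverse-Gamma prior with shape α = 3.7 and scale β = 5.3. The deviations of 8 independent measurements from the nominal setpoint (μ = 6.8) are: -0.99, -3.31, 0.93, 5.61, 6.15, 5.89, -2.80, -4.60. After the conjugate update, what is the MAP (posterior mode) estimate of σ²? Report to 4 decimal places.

8.9878

With known mean μ and an Inverse-Gamma(α, β) prior on σ², the Normal likelihood is conjugate: posterior is Inv-Gamma(α + n/2, β + Σ(xᵢ−μ)²/2).
Σ(xᵢ−μ)² = (-0.99)² + (-3.31)² + (0.93)² + (5.61)² + (6.15)² + (5.89)² + (-2.80)² + (-4.60)² = 145.7878.
Posterior: Inv-Gamma(3.7 + 8/2, 5.3 + 145.7878/2) = Inv-Gamma(7.70, 78.19390).
Mode = β/(α+1) = 78.19390/8.70 = 8.9878.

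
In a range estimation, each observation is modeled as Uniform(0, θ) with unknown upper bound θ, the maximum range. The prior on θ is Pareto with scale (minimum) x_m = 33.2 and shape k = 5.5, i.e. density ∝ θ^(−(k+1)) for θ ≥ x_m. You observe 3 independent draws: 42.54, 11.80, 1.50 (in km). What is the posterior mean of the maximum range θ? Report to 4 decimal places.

48.2120

A Pareto(scale x_m, shape k) prior on the upper bound θ of Uniform(0, θ) is conjugate: posterior is Pareto(max(x_m, max xᵢ), k + n).
Sample maximum = 42.54; prior scale x_m = 33.2 → posterior scale = max = 42.54.
Posterior shape = 5.5 + 3 = 8.5.
E[θ|data] = k·x_m/(k−1) = 8.5·42.54/7.5 = 48.2120.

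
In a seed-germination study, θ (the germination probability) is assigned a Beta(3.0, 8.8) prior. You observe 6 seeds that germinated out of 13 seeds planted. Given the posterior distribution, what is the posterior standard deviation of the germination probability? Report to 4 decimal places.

0.0947

The Beta prior is conjugate to a Binomial/Bernoulli likelihood; the update adds successes to α and failures to β.
Posterior: Beta(α+k, β+n−k) = Beta(3.0+6, 8.8+7) = Beta(9.0, 15.8).
Var = αβ/((α+β)²(α+β+1)) = 9.0·15.8/(24.8²·25.8) = 0.00896141; SD = √0.00896141 = 0.0947.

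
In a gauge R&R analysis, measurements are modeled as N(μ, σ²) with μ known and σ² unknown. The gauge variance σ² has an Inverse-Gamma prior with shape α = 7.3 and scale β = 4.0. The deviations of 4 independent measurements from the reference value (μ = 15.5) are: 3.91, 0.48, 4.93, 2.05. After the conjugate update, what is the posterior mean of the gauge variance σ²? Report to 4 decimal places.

With known mean μ and an Inverse-Gamma(α, β) prior on σ², the Normal likelihood is conjugate: posterior is Inv-Gamma(α + n/2, β + Σ(xᵢ−μ)²/2).
Σ(xᵢ−μ)² = (3.91)² + (0.48)² + (4.93)² + (2.05)² = 44.0259.
Posterior: Inv-Gamma(7.3 + 4/2, 4.0 + 44.0259/2) = Inv-Gamma(9.30, 26.01295).
E[σ²|data] = β/(α−1) = 26.01295/8.30 = 3.1341.

3.1341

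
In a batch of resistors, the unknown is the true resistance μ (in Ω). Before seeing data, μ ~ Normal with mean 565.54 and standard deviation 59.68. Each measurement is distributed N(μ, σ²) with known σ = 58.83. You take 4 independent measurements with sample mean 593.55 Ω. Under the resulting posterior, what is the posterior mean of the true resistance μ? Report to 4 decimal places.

588.0755

For Normal data with known variance σ², a Normal(μ₀, σ₀²) prior on μ is conjugate. Posterior precision = 1/σ₀² + n/σ²; posterior mean is the precision-weighted average of μ₀ and x̄.
n·x̄ = 4·593.55 = 2374.2.
σ₀² = 59.68² = 3561.7024, σ² = 58.83² = 3460.9689; σ² + n·σ₀² = 3460.9689 + 4·3561.7024 = 17707.7785.
Posterior mean = (μ₀/σ₀² + n·x̄/σ²)/(1/σ₀² + n/σ²) = (σ²·μ₀ + σ₀²·n·x̄)/(σ² + n·σ₀²) = (3460.9689·565.54 + 3561.7024·2374.2)/17707.7785 = 10413510.189786/17707.7785 = 588.0755.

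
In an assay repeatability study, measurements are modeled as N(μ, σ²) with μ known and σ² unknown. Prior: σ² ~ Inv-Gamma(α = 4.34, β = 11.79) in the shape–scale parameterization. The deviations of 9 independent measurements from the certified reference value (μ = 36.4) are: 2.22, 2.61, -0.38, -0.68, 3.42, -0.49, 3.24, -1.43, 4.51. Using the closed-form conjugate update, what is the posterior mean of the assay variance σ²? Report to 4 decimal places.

With known mean μ and an Inverse-Gamma(α, β) prior on σ², the Normal likelihood is conjugate: posterior is Inv-Gamma(α + n/2, β + Σ(xᵢ−μ)²/2).
Σ(xᵢ−μ)² = (2.22)² + (2.61)² + (-0.38)² + (-0.68)² + (3.42)² + (-0.49)² + (3.24)² + (-1.43)² + (4.51)² = 57.1664.
Posterior: Inv-Gamma(4.34 + 9/2, 11.79 + 57.1664/2) = Inv-Gamma(8.84, 40.37320).
E[σ²|data] = β/(α−1) = 40.37320/7.84 = 5.1496.

5.1496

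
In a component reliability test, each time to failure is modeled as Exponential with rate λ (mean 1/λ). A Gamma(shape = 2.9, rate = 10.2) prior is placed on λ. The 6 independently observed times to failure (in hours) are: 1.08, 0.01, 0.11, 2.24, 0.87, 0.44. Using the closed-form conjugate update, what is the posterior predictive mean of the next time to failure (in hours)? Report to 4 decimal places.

1.8924

With a Gamma(shape α, rate β) prior on the exponential rate λ, the posterior after n observations with total T = Σxᵢ is Gamma(α+n, β+T).
Sum of observations T = 4.75 hours; n = 6.
Posterior: Gamma(2.9+6, 10.2+4.75) = Gamma(8.9, 14.95).
The predictive distribution for the next observation is Lomax; its mean is β/(α−1) = 14.95/7.9 = 1.8924.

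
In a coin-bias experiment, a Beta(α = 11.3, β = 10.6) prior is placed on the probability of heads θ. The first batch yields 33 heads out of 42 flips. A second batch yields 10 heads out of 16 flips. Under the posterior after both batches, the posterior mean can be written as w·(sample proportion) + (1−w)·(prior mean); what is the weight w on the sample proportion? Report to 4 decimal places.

0.7259

The Beta prior is conjugate to a Binomial/Bernoulli likelihood; the update adds successes to α and failures to β.
Total number of flips: n = 42 + 16 = 58.
Posterior mean = (α₀+k)/(α₀+β₀+n) = [n/(α₀+β₀+n)]·(k/n) + [(α₀+β₀)/(α₀+β₀+n)]·α₀/(α₀+β₀), so only n and the prior enter the weight.
The weight on the data is w = n/(α₀+β₀+n) = 58/(11.3+10.6+58) = 58/79.9 = 0.7259.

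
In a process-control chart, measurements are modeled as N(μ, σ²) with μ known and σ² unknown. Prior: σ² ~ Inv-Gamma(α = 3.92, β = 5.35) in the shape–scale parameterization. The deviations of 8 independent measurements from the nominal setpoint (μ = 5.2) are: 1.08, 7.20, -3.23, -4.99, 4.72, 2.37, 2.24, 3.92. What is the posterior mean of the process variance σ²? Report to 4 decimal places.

With known mean μ and an Inverse-Gamma(α, β) prior on σ², the Normal likelihood is conjugate: posterior is Inv-Gamma(α + n/2, β + Σ(xᵢ−μ)²/2).
Σ(xᵢ−μ)² = (1.08)² + (7.20)² + (-3.23)² + (-4.99)² + (4.72)² + (2.37)² + (2.24)² + (3.92)² = 136.6187.
Posterior: Inv-Gamma(3.92 + 8/2, 5.35 + 136.6187/2) = Inv-Gamma(7.92, 73.65935).
E[σ²|data] = β/(α−1) = 73.65935/6.92 = 10.6444.

10.6444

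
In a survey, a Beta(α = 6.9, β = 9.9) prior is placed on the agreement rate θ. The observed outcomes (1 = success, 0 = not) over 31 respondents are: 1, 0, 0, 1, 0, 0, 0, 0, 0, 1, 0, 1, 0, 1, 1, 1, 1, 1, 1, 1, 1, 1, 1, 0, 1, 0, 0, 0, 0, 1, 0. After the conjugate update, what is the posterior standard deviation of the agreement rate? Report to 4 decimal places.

The Beta prior is conjugate to a Binomial/Bernoulli likelihood; the update adds successes to α and failures to β.
Posterior: Beta(α+k, β+n−k) = Beta(6.9+16, 9.9+15) = Beta(22.9, 24.9).
Var = αβ/((α+β)²(α+β+1)) = 22.9·24.9/(47.8²·48.8) = 0.00511398; SD = √0.00511398 = 0.0715.

0.0715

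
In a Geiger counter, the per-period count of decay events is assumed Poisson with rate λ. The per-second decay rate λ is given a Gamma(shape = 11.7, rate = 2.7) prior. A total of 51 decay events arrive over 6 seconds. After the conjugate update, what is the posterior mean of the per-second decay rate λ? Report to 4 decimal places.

7.2069

With a Gamma(shape α, rate β) prior, the Poisson likelihood is conjugate: the posterior is Gamma(α + ΣXᵢ, β + n).
Posterior: Gamma(α+S, β+n) = Gamma(11.7+51, 2.7+6) = Gamma(62.7, 8.7).
Posterior mean = α/β = 62.7/8.7 = 7.2069.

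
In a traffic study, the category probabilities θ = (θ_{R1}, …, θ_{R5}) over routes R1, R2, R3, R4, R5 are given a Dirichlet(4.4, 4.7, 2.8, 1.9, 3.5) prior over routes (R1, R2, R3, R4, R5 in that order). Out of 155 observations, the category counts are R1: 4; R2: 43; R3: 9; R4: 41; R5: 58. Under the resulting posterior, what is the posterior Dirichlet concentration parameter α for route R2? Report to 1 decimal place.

47.7

The Dirichlet prior is conjugate to the Multinomial likelihood: each posterior αⱼ = prior αⱼ + observed count nⱼ.
Posterior concentration: (8.4, 47.7, 11.8, 42.9, 61.5), total = 172.3.
α_{R2} = 4.7 + 43 = 47.7.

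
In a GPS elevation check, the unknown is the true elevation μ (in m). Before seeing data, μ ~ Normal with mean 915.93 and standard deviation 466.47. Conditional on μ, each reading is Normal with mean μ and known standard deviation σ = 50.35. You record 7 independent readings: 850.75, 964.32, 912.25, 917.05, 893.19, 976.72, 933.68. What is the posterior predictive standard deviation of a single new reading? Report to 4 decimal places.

53.8208

For Normal data with known variance σ², a Normal(μ₀, σ₀²) prior on μ is conjugate. Posterior precision = 1/σ₀² + n/σ²; posterior mean is the precision-weighted average of μ₀ and x̄.
σ₀² = 466.47² = 217594.2609, σ² = 50.35² = 2535.1225; σ² + n·σ₀² = 2535.1225 + 7·217594.2609 = 1525694.9488.
Posterior precision = 1/σ₀² + n/σ² = 1/217594.2609 + 7/2535.1225 = (σ² + n·σ₀²)/(σ₀²σ²) = 1525694.9488/(217594.2609·2535.1225); posterior variance σₙ² = σ₀²σ²/(σ² + n·σ₀²) = 217594.2609·2535.1225/1525694.9488 = 361.558585.
Predictive variance for one new observation = σₙ² + σ² = 217594.2609·2535.1225/1525694.9488 + 2535.1225 = σ²·(σ₀² + 1525694.9488)/1525694.9488 = 2535.1225·1743289.2097/1525694.9488 = 2896.681085; SD = √(2535.1225·1743289.2097/1525694.9488) = 53.8208.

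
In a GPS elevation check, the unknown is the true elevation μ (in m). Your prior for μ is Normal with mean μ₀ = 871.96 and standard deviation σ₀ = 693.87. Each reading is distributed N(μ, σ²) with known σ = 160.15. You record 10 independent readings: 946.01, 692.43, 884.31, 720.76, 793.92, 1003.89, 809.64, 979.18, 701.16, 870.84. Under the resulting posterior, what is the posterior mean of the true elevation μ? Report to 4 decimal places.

840.3822

For Normal data with known variance σ², a Normal(μ₀, σ₀²) prior on μ is conjugate. Posterior precision = 1/σ₀² + n/σ²; posterior mean is the precision-weighted average of μ₀ and x̄.
Σxᵢ = 946.01 + 692.43 + 884.31 + 720.76 + 793.92 + 1003.89 + 809.64 + 979.18 + 701.16 + 870.84 = 8402.14, so n·x̄ = 8402.14.
σ₀² = 693.87² = 481455.5769, σ² = 160.15² = 25648.0225; σ² + n·σ₀² = 25648.0225 + 10·481455.5769 = 4840203.7915.
Posterior mean = (μ₀/σ₀² + n·x̄/σ²)/(1/σ₀² + n/σ²) = (σ²·μ₀ + σ₀²·n·x̄)/(σ² + n·σ₀²) = (25648.0225·871.96 + 481455.5769·8402.14)/4840203.7915 = 4067621210.593666/4840203.7915 = 840.3822.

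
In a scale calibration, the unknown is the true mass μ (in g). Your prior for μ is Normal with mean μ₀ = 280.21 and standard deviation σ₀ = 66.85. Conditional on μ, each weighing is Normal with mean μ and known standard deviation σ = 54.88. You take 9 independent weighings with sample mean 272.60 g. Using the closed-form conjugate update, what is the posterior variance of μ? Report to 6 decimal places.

311.332549

For Normal data with known variance σ², a Normal(μ₀, σ₀²) prior on μ is conjugate. Posterior precision = 1/σ₀² + n/σ²; posterior mean is the precision-weighted average of μ₀ and x̄.
σ₀² = 66.85² = 4468.9225, σ² = 54.88² = 3011.8144; σ² + n·σ₀² = 3011.8144 + 9·4468.9225 = 43232.1169.
Posterior precision = 1/σ₀² + n/σ² = 1/4468.9225 + 9/3011.8144 = (σ² + n·σ₀²)/(σ₀²σ²) = 43232.1169/(4468.9225·3011.8144); posterior variance σₙ² = σ₀²σ²/(σ² + n·σ₀²) = 4468.9225·3011.8144/43232.1169 = 311.332549.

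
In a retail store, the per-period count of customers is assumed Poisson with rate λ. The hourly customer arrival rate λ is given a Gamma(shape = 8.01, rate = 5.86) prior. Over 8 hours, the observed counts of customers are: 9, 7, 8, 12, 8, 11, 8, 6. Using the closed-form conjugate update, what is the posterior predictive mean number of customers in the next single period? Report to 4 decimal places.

With a Gamma(shape α, rate β) prior, the Poisson likelihood is conjugate: the posterior is Gamma(α + ΣXᵢ, β + n).
Sum of counts S = 69 over n = 8 hours.
Posterior: Gamma(α+S, β+n) = Gamma(8.01+69, 5.86+8) = Gamma(77.01, 13.86).
The predictive distribution for one future period is NegBinom with mean α/β = 5.5563.

5.5563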